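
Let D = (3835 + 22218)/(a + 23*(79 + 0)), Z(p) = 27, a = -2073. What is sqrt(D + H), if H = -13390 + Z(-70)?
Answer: I*sqrt(3446981)/16 ≈ 116.04*I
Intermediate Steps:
H = -13363 (H = -13390 + 27 = -13363)
D = -26053/256 (D = (3835 + 22218)/(-2073 + 23*(79 + 0)) = 26053/(-2073 + 23*79) = 26053/(-2073 + 1817) = 26053/(-256) = 26053*(-1/256) = -26053/256 ≈ -101.77)
sqrt(D + H) = sqrt(-26053/256 - 13363) = sqrt(-3446981/256) = I*sqrt(3446981)/16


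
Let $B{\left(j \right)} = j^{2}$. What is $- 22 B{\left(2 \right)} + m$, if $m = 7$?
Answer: $-81$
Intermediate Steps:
$- 22 B{\left(2 \right)} + m = - 22 \cdot 2^{2} + 7 = \left(-22\right) 4 + 7 = -88 + 7 = -81$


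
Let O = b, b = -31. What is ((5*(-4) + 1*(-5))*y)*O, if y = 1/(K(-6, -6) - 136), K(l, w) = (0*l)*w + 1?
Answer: -155/27 ≈ -5.7407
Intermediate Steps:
O = -31
K(l, w) = 1 (K(l, w) = 0*w + 1 = 0 + 1 = 1)
y = -1/135 (y = 1/(1 - 136) = 1/(-135) = -1/135 ≈ -0.0074074)
((5*(-4) + 1*(-5))*y)*O = ((5*(-4) + 1*(-5))*(-1/135))*(-31) = ((-20 - 5)*(-1/135))*(-31) = -25*(-1/135)*(-31) = (5/27)*(-31) = -155/27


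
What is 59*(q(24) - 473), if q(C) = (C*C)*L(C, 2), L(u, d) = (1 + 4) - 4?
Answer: 6077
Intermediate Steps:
L(u, d) = 1 (L(u, d) = 5 - 4 = 1)
q(C) = C² (q(C) = (C*C)*1 = C²*1 = C²)
59*(q(24) - 473) = 59*(24² - 473) = 59*(576 - 473) = 59*103 = 6077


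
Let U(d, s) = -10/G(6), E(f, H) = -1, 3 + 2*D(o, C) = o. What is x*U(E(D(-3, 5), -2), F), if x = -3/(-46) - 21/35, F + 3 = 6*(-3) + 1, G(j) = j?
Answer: 41/46 ≈ 0.89130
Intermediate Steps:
D(o, C) = -3/2 + o/2
F = -20 (F = -3 + (6*(-3) + 1) = -3 + (-18 + 1) = -3 - 17 = -20)
U(d, s) = -5/3 (U(d, s) = -10/6 = -10*⅙ = -5/3)
x = -123/230 (x = -3*(-1/46) - 21*1/35 = 3/46 - ⅗ = -123/230 ≈ -0.53478)
x*U(E(D(-3, 5), -2), F) = -123/230*(-5/3) = 41/46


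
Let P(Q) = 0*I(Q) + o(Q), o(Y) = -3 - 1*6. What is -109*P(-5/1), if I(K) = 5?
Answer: 981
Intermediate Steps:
o(Y) = -9 (o(Y) = -3 - 6 = -9)
P(Q) = -9 (P(Q) = 0*5 - 9 = 0 - 9 = -9)
-109*P(-5/1) = -109*(-9) = 981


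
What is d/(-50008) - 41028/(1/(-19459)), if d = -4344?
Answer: 4990572439395/6251 ≈ 7.9836e+8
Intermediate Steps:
d/(-50008) - 41028/(1/(-19459)) = -4344/(-50008) - 41028/(1/(-19459)) = -4344*(-1/50008) - 41028/(-1/19459) = 543/6251 - 41028*(-19459) = 543/6251 + 798363852 = 4990572439395/6251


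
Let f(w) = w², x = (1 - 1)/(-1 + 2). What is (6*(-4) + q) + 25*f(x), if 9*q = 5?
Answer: -211/9 ≈ -23.444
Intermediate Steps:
q = 5/9 (q = (⅑)*5 = 5/9 ≈ 0.55556)
x = 0 (x = 0/1 = 0*1 = 0)
(6*(-4) + q) + 25*f(x) = (6*(-4) + 5/9) + 25*0² = (-24 + 5/9) + 25*0 = -211/9 + 0 = -211/9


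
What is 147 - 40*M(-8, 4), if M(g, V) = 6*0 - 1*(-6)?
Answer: -93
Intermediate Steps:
M(g, V) = 6 (M(g, V) = 0 + 6 = 6)
147 - 40*M(-8, 4) = 147 - 40*6 = 147 - 240 = -93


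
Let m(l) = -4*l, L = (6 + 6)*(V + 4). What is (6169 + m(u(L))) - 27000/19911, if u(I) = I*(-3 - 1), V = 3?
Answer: 49854781/6637 ≈ 7511.6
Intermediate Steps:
L = 84 (L = (6 + 6)*(3 + 4) = 12*7 = 84)
u(I) = -4*I (u(I) = I*(-4) = -4*I)
(6169 + m(u(L))) - 27000/19911 = (6169 - (-16)*84) - 27000/19911 = (6169 - 4*(-336)) - 27000*1/19911 = (6169 + 1344) - 9000/6637 = 7513 - 9000/6637 = 49854781/6637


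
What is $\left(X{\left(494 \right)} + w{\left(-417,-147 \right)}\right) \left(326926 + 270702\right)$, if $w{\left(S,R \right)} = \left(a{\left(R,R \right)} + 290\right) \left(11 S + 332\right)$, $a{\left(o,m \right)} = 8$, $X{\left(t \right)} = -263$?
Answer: $-757943503884$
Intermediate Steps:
$w{\left(S,R \right)} = 98936 + 3278 S$ ($w{\left(S,R \right)} = \left(8 + 290\right) \left(11 S + 332\right) = 298 \left(332 + 11 S\right) = 98936 + 3278 S$)
$\left(X{\left(494 \right)} + w{\left(-417,-147 \right)}\right) \left(326926 + 270702\right) = \left(-263 + \left(98936 + 3278 \left(-417\right)\right)\right) \left(326926 + 270702\right) = \left(-263 + \left(98936 - 1366926\right)\right) 597628 = \left(-263 - 1267990\right) 597628 = \left(-1268253\right) 597628 = -757943503884$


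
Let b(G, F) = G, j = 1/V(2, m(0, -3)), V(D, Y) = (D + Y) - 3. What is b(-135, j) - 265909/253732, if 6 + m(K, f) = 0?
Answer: -34519729/253732 ≈ -136.05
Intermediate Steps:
m(K, f) = -6 (m(K, f) = -6 + 0 = -6)
V(D, Y) = -3 + D + Y
j = -⅐ (j = 1/(-3 + 2 - 6) = 1/(-7) = -⅐ ≈ -0.14286)
b(-135, j) - 265909/253732 = -135 - 265909/253732 = -34519729/253732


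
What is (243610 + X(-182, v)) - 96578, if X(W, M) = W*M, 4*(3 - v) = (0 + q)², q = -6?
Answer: 148124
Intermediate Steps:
v = -6 (v = 3 - (0 - 6)²/4 = 3 - ¼*(-6)² = 3 - ¼*36 = 3 - 9 = -6)
X(W, M) = M*W
(243610 + X(-182, v)) - 96578 = (243610 - 6*(-182)) - 96578 = (243610 + 1092) - 96578 = 244702 - 96578 = 148124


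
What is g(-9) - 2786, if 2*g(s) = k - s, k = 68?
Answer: -5495/2 ≈ -2747.5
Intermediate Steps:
g(s) = 34 - s/2 (g(s) = (68 - s)/2 = 34 - s/2)
g(-9) - 2786 = (34 - ½*(-9)) - 2786 = (34 + 9/2) - 2786 = 77/2 - 2786 = -5495/2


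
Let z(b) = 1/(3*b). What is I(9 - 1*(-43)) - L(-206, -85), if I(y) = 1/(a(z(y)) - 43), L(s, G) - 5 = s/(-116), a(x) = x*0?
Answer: -16957/2494 ≈ -6.7991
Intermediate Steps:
z(b) = 1/(3*b)
a(x) = 0
L(s, G) = 5 - s/116 (L(s, G) = 5 + s/(-116) = 5 + s*(-1/116) = 5 - s/116)
I(y) = -1/43 (I(y) = 1/(0 - 43) = 1/(-43) = -1/43)
I(9 - 1*(-43)) - L(-206, -85) = -1/43 - (5 - 1/116*(-206)) = -1/43 - (5 + 103/58) = -1/43 - 1*393/58 = -1/43 - 393/58 = -16957/2494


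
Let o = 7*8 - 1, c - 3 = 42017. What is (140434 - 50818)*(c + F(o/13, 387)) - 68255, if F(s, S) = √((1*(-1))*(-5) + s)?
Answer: 3765596065 + 179232*√390/13 ≈ 3.7659e+9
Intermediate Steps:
c = 42020 (c = 3 + 42017 = 42020)
o = 55 (o = 56 - 1 = 55)
F(s, S) = √(5 + s) (F(s, S) = √(-1*(-5) + s) = √(5 + s))
(140434 - 50818)*(c + F(o/13, 387)) - 68255 = (140434 - 50818)*(42020 + √(5 + 55/13)) - 68255 = 89616*(42020 + √(5 + 55*(1/13))) - 68255 = 89616*(42020 + √(5 + 55/13)) - 68255 = 89616*(42020 + √(120/13)) - 68255 = 89616*(42020 + 2*√390/13) - 68255 = (3765664320 + 179232*√390/13) - 68255 = 3765596065 + 179232*√390/13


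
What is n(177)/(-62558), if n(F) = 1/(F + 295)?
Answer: -1/29527376 ≈ -3.3867e-8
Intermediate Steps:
n(F) = 1/(295 + F)
n(177)/(-62558) = 1/((295 + 177)*(-62558)) = -1/62558/472 = (1/472)*(-1/62558) = -1/29527376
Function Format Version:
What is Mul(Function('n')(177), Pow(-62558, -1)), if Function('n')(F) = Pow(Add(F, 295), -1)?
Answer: Rational(-1, 29527376) ≈ -3.3867e-8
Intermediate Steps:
Function('n')(F) = Pow(Add(295, F), -1)
Mul(Function('n')(177), Pow(-62558, -1)) = Mul(Pow(Add(295, 177), -1), Pow(-62558, -1)) = Mul(Pow(472, -1), Rational(-1, 62558)) = Mul(Rational(1, 472), Rational(-1, 62558)) = Rational(-1, 29527376)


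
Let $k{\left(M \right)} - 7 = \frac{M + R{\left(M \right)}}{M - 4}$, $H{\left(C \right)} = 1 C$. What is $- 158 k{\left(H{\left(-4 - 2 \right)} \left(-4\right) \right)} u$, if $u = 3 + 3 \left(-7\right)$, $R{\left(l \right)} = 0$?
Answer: $\frac{116604}{5} \approx 23321.0$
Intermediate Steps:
$H{\left(C \right)} = C$
$u = -18$ ($u = 3 - 21 = -18$)
$k{\left(M \right)} = 7 + \frac{M}{-4 + M}$ ($k{\left(M \right)} = 7 + \frac{M + 0}{M - 4} = 7 + \frac{M}{-4 + M}$)
$- 158 k{\left(H{\left(-4 - 2 \right)} \left(-4\right) \right)} u = - 158 \frac{4 \left(-7 + 2 \left(-4 - 2\right) \left(-4\right)\right)}{-4 + \left(-4 - 2\right) \left(-4\right)} \left(-18\right) = - 158 \frac{4 \left(-7 + 2 \left(\left(-6\right) \left(-4\right)\right)\right)}{-4 - -24} \left(-18\right) = - 158 \frac{4 \left(-7 + 2 \cdot 24\right)}{-4 + 24} \left(-18\right) = - 158 \frac{4 \left(-7 + 48\right)}{20} \left(-18\right) = - 158 \cdot 4 \cdot \frac{1}{20} \cdot 41 \left(-18\right) = \left(-158\right) \frac{41}{5} \left(-18\right) = \left(- \frac{6478}{5}\right) \left(-18\right) = \frac{116604}{5}$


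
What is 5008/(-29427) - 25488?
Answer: -750040384/29427 ≈ -25488.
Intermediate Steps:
5008/(-29427) - 25488 = 5008*(-1/29427) - 25488 = -5008/29427 - 25488 = -750040384/29427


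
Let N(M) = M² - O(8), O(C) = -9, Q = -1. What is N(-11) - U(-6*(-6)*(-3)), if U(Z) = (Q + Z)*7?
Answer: 893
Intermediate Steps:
U(Z) = -7 + 7*Z (U(Z) = (-1 + Z)*7 = -7 + 7*Z)
N(M) = 9 + M² (N(M) = M² - 1*(-9) = M² + 9 = 9 + M²)
N(-11) - U(-6*(-6)*(-3)) = (9 + (-11)²) - (-7 + 7*(-6*(-6)*(-3))) = (9 + 121) - (-7 + 7*(36*(-3))) = 130 - (-7 + 7*(-108)) = 130 - (-7 - 756) = 130 - 1*(-763) = 130 + 763 = 893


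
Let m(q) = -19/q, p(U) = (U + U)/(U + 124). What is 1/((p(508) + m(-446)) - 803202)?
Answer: -35234/28299961125 ≈ -1.2450e-6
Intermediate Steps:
p(U) = 2*U/(124 + U) (p(U) = (2*U)/(124 + U) = 2*U/(124 + U))
1/((p(508) + m(-446)) - 803202) = 1/((2*508/(124 + 508) - 19/(-446)) - 803202) = 1/((2*508/632 - 19*(-1/446)) - 803202) = 1/((2*508*(1/632) + 19/446) - 803202) = 1/((127/79 + 19/446) - 803202) = 1/(58143/35234 - 803202) = 1/(-28299961125/35234) = -35234/28299961125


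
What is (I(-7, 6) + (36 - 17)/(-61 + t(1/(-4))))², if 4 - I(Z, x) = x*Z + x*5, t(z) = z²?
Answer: 233967616/950625 ≈ 246.12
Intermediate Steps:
I(Z, x) = 4 - 5*x - Z*x (I(Z, x) = 4 - (x*Z + x*5) = 4 - (Z*x + 5*x) = 4 - (5*x + Z*x) = 4 + (-5*x - Z*x) = 4 - 5*x - Z*x)
(I(-7, 6) + (36 - 17)/(-61 + t(1/(-4))))² = ((4 - 5*6 - 1*(-7)*6) + (36 - 17)/(-61 + (1/(-4))²))² = ((4 - 30 + 42) + 19/(-61 + (-¼)²))² = (16 + 19/(-61 + 1/16))² = (16 + 19/(-975/16))² = (16 + 19*(-16/975))² = (16 - 304/975)² = (15296/975)² = 233967616/950625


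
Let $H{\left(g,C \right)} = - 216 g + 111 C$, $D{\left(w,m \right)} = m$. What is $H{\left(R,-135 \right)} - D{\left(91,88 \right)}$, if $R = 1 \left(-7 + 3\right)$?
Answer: $-14209$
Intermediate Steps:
$R = -4$ ($R = 1 \left(-4\right) = -4$)
$H{\left(R,-135 \right)} - D{\left(91,88 \right)} = \left(\left(-216\right) \left(-4\right) + 111 \left(-135\right)\right) - 88 = \left(864 - 14985\right) - 88 = -14121 - 88 = -14209$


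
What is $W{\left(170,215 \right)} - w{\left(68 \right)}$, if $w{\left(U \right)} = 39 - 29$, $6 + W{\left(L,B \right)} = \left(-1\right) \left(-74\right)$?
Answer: $58$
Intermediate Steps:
$W{\left(L,B \right)} = 68$ ($W{\left(L,B \right)} = -6 - -74 = -6 + 74 = 68$)
$w{\left(U \right)} = 10$
$W{\left(170,215 \right)} - w{\left(68 \right)} = 68 - 10 = 58$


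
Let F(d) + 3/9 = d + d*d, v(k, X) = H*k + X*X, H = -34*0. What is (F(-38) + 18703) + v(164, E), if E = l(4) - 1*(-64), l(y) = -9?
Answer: 69401/3 ≈ 23134.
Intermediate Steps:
H = 0
E = 55 (E = -9 - 1*(-64) = -9 + 64 = 55)
v(k, X) = X² (v(k, X) = 0*k + X*X = 0 + X² = X²)
F(d) = -⅓ + d + d² (F(d) = -⅓ + (d + d*d) = -⅓ + (d + d²) = -⅓ + d + d²)
(F(-38) + 18703) + v(164, E) = ((-⅓ - 38 + (-38)²) + 18703) + 55² = ((-⅓ - 38 + 1444) + 18703) + 3025 = (4217/3 + 18703) + 3025 = 60326/3 + 3025 = 69401/3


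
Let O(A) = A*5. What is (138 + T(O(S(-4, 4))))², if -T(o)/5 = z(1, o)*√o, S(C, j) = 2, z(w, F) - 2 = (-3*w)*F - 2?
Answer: 244044 + 41400*√10 ≈ 3.7496e+5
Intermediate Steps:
z(w, F) = -3*F*w (z(w, F) = 2 + ((-3*w)*F - 2) = 2 + (-3*F*w - 2) = 2 + (-2 - 3*F*w) = -3*F*w)
O(A) = 5*A
T(o) = 15*o^(3/2) (T(o) = -5*(-3*o*1)*√o = -5*(-3*o)*√o = -(-15)*o^(3/2) = 15*o^(3/2))
(138 + T(O(S(-4, 4))))² = (138 + 15*(5*2)^(3/2))² = (138 + 15*10^(3/2))² = (138 + 15*(10*√10))² = (138 + 150*√10)²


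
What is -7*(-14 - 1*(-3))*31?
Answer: 2387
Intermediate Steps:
-7*(-14 - 1*(-3))*31 = -7*(-14 + 3)*31 = -7*(-11)*31 = 77*31 = 2387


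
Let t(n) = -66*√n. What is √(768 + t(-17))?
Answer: √(768 - 66*I*√17) ≈ 28.132 - 4.8366*I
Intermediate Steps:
√(768 + t(-17)) = √(768 - 66*I*√17)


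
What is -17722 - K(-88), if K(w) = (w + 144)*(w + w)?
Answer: -7866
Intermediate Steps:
K(w) = 2*w*(144 + w) (K(w) = (144 + w)*(2*w) = 2*w*(144 + w))
-17722 - K(-88) = -17722 - 2*(-88)*(144 - 88) = -17722 - 2*(-88)*56 = -17722 - 1*(-9856) = -17722 + 9856 = -7866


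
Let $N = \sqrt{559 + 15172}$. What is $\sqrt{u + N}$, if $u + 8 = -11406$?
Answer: $\sqrt{-11414 + \sqrt{15731}} \approx 106.25 i$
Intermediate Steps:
$u = -11414$ ($u = -8 - 11406 = -11414$)
$N = \sqrt{15731} \approx 125.42$
$\sqrt{u + N} = \sqrt{-11414 + \sqrt{15731}}$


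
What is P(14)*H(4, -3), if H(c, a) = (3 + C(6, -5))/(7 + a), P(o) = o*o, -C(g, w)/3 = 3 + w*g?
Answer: 4116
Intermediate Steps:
C(g, w) = -9 - 3*g*w (C(g, w) = -3*(3 + w*g) = -3*(3 + g*w) = -9 - 3*g*w)
P(o) = o²
H(c, a) = 84/(7 + a) (H(c, a) = (3 + (-9 - 3*6*(-5)))/(7 + a) = (3 + (-9 + 90))/(7 + a) = (3 + 81)/(7 + a) = 84/(7 + a))
P(14)*H(4, -3) = 14²*(84/(7 - 3)) = 196*(84/4) = 196*(84*(¼)) = 196*21 = 4116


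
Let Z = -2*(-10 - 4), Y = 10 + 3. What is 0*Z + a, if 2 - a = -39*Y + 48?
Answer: 461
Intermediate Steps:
Y = 13
Z = 28 (Z = -2*(-14) = 28)
a = 461 (a = 2 - (-39*13 + 48) = 2 - (-507 + 48) = 2 - 1*(-459) = 2 + 459 = 461)
0*Z + a = 0*28 + 461 = 0 + 461 = 461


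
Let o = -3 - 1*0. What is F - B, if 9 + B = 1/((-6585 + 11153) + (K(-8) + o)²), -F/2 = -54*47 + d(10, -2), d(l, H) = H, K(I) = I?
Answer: 23862320/4689 ≈ 5089.0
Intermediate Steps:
o = -3 (o = -3 + 0 = -3)
F = 5080 (F = -2*(-54*47 - 2) = -2*(-2538 - 2) = -2*(-2540) = 5080)
B = -42200/4689 (B = -9 + 1/((-6585 + 11153) + (-8 - 3)²) = -9 + 1/(4568 + (-11)²) = -9 + 1/(4568 + 121) = -9 + 1/4689 = -42200/4689 ≈ -8.9998)
F - B = 5080 - 1*(-42200/4689) = 5080 + 42200/4689 = 23862320/4689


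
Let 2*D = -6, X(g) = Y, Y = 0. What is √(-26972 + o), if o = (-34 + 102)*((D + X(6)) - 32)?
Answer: 2*I*√7338 ≈ 171.32*I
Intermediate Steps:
X(g) = 0
D = -3 (D = (½)*(-6) = -3)
o = -2380 (o = (-34 + 102)*((-3 + 0) - 32) = 68*(-3 - 32) = 68*(-35) = -2380)
√(-26972 + o) = √(-26972 - 2380) = √(-29352) = 2*I*√7338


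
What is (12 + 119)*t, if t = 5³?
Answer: 16375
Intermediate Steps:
t = 125
(12 + 119)*t = (12 + 119)*125 = 131*125 = 16375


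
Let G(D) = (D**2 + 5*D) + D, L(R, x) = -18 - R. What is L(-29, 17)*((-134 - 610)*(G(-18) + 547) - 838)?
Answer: -6253610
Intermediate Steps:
G(D) = D**2 + 6*D
L(-29, 17)*((-134 - 610)*(G(-18) + 547) - 838) = (-18 - 1*(-29))*((-134 - 610)*(-18*(6 - 18) + 547) - 838) = (-18 + 29)*(-744*(-18*(-12) + 547) - 838) = 11*(-744*(216 + 547) - 838) = 11*(-744*763 - 838) = 11*(-567672 - 838) = 11*(-568510) = -6253610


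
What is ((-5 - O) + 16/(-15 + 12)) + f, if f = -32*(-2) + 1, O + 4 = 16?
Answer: 128/3 ≈ 42.667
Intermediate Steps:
O = 12 (O = -4 + 16 = 12)
f = 65 (f = 64 + 1 = 65)
((-5 - O) + 16/(-15 + 12)) + f = ((-5 - 1*12) + 16/(-15 + 12)) + 65 = ((-5 - 12) + 16/(-3)) + 65 = (-17 + 16*(-⅓)) + 65 = (-17 - 16/3) + 65 = -67/3 + 65 = 128/3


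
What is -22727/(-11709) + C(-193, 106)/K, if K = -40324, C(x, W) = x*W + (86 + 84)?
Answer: 288498935/118038429 ≈ 2.4441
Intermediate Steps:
C(x, W) = 170 + W*x (C(x, W) = W*x + 170 = 170 + W*x)
-22727/(-11709) + C(-193, 106)/K = -22727/(-11709) + (170 + 106*(-193))/(-40324) = -22727*(-1/11709) + (170 - 20458)*(-1/40324) = 22727/11709 - 20288*(-1/40324) = 22727/11709 + 5072/10081 = 288498935/118038429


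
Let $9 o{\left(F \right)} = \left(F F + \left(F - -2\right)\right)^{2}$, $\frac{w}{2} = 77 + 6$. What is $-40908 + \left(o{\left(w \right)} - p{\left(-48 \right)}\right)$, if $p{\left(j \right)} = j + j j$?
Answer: $\frac{768231700}{9} \approx 8.5359 \cdot 10^{7}$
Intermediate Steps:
$w = 166$ ($w = 2 \left(77 + 6\right) = 2 \cdot 83 = 166$)
$p{\left(j \right)} = j + j^{2}$
$o{\left(F \right)} = \frac{\left(2 + F + F^{2}\right)^{2}}{9}$ ($o{\left(F \right)} = \frac{\left(F F + \left(F - -2\right)\right)^{2}}{9} = \frac{\left(F^{2} + \left(F + 2\right)\right)^{2}}{9} = \frac{\left(F^{2} + \left(2 + F\right)\right)^{2}}{9} = \frac{\left(2 + F + F^{2}\right)^{2}}{9}$)
$-40908 + \left(o{\left(w \right)} - p{\left(-48 \right)}\right) = -40908 - \left(- 48 \left(1 - 48\right) - \frac{\left(2 + 166 + 166^{2}\right)^{2}}{9}\right) = -40908 + \left(\frac{\left(2 + 166 + 27556\right)^{2}}{9} - \left(-48\right) \left(-47\right)\right) = -40908 + \left(\frac{27724^{2}}{9} - 2256\right) = -40908 + \left(\frac{1}{9} \cdot 768620176 - 2256\right) = -40908 + \left(\frac{768620176}{9} - 2256\right) = -40908 + \frac{768599872}{9} = \frac{768231700}{9}$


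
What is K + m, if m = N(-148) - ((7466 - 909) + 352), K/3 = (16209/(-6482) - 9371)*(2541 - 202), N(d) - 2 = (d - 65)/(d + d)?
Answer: -63105851281415/959336 ≈ -6.5781e+7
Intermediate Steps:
N(d) = 2 + (-65 + d)/(2*d) (N(d) = 2 + (d - 65)/(d + d) = 2 + (-65 + d)/((2*d)) = 2 + (-65 + d)*(1/(2*d)) = 2 + (-65 + d)/(2*d))
K = -426346120527/6482 (K = 3*((16209/(-6482) - 9371)*(2541 - 202)) = 3*((16209*(-1/6482) - 9371)*2339) = 3*((-16209/6482 - 9371)*2339) = 3*(-60759031/6482*2339) = 3*(-142115373509/6482) = -426346120527/6482 ≈ -6.5774e+7)
m = -2044259/296 (m = (5/2)*(-13 - 148)/(-148) - ((7466 - 909) + 352) = (5/2)*(-1/148)*(-161) - (6557 + 352) = 805/296 - 1*6909 = 805/296 - 6909 = -2044259/296 ≈ -6906.3)
K + m = -426346120527/6482 - 2044259/296 = -63105851281415/959336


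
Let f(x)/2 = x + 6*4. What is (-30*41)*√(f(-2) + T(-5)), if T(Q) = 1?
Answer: -3690*√5 ≈ -8251.1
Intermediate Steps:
f(x) = 48 + 2*x (f(x) = 2*(x + 6*4) = 2*(x + 24) = 2*(24 + x) = 48 + 2*x)
(-30*41)*√(f(-2) + T(-5)) = (-30*41)*√((48 + 2*(-2)) + 1) = -1230*√((48 - 4) + 1) = -1230*√(44 + 1) = -3690*√5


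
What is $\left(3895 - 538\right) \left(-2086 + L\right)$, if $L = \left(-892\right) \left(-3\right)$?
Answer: $1980630$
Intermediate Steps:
$L = 2676$
$\left(3895 - 538\right) \left(-2086 + L\right) = \left(3895 - 538\right) \left(-2086 + 2676\right) = 3357 \cdot 590 = 1980630$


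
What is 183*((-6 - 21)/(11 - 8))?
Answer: -1647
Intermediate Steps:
183*((-6 - 21)/(11 - 8)) = 183*(-27/3) = 183*(-27*⅓) = 183*(-9) = -1647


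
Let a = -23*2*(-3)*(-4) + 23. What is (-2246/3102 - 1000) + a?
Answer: -2372602/1551 ≈ -1529.7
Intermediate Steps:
a = -529 (a = -(-138)*(-4) + 23 = -23*24 + 23 = -552 + 23 = -529)
(-2246/3102 - 1000) + a = (-2246/3102 - 1000) - 529 = (-2246*1/3102 - 1000) - 529 = (-1123/1551 - 1000) - 529 = -1552123/1551 - 529 = -2372602/1551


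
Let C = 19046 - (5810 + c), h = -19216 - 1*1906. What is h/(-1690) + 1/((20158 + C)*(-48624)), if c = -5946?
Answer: 4040360127383/323274719040 ≈ 12.498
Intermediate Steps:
h = -21122 (h = -19216 - 1906 = -21122)
C = 19182 (C = 19046 - (5810 - 5946) = 19046 - 1*(-136) = 19046 + 136 = 19182)
h/(-1690) + 1/((20158 + C)*(-48624)) = -21122/(-1690) + 1/((20158 + 19182)*(-48624)) = -21122*(-1/1690) - 1/48624/39340 = 10561/845 + (1/39340)*(-1/48624) = 10561/845 - 1/1912868160 = 4040360127383/323274719040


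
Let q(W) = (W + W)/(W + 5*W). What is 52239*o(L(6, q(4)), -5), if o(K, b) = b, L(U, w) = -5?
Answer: -261195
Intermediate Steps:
q(W) = ⅓ (q(W) = (2*W)/((6*W)) = (2*W)*(1/(6*W)) = ⅓)
52239*o(L(6, q(4)), -5) = 52239*(-5) = -261195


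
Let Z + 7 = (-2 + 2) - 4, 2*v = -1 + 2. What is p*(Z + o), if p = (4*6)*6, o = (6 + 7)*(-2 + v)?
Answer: -4392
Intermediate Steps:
v = ½ (v = (-1 + 2)/2 = (½)*1 = ½ ≈ 0.50000)
o = -39/2 (o = (6 + 7)*(-2 + ½) = 13*(-3/2) = -39/2 ≈ -19.500)
Z = -11 (Z = -7 + ((-2 + 2) - 4) = -7 + (0 - 4) = -7 - 4 = -11)
p = 144 (p = 24*6 = 144)
p*(Z + o) = 144*(-11 - 39/2) = 144*(-61/2) = -4392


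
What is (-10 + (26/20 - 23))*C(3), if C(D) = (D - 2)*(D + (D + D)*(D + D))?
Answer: -12363/10 ≈ -1236.3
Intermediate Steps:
C(D) = (-2 + D)*(D + 4*D**2) (C(D) = (-2 + D)*(D + (2*D)*(2*D)) = (-2 + D)*(D + 4*D**2))
(-10 + (26/20 - 23))*C(3) = (-10 + (26/20 - 23))*(3*(-2 - 7*3 + 4*3**2)) = (-10 + (26*(1/20) - 23))*(3*(-2 - 21 + 4*9)) = (-10 + (13/10 - 23))*(3*(-2 - 21 + 36)) = (-10 - 217/10)*(3*13) = -317/10*39 = -12363/10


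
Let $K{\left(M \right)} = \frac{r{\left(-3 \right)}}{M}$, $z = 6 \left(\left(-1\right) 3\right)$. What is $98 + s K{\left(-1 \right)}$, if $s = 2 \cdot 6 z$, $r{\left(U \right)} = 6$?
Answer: $1394$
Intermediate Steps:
$z = -18$ ($z = 6 \left(-3\right) = -18$)
$K{\left(M \right)} = \frac{6}{M}$
$s = -216$ ($s = 2 \cdot 6 \left(-18\right) = 12 \left(-18\right) = -216$)
$98 + s K{\left(-1 \right)} = 98 - 216 \frac{6}{-1} = 98 - 216 \cdot 6 \left(-1\right) = 98 - -1296 = 98 + 1296 = 1394$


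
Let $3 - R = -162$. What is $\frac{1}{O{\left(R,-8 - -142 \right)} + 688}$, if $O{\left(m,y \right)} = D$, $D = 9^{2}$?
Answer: $\frac{1}{769} \approx 0.0013004$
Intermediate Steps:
$R = 165$ ($R = 3 - -162 = 3 + 162 = 165$)
$D = 81$
$O{\left(m,y \right)} = 81$
$\frac{1}{O{\left(R,-8 - -142 \right)} + 688} = \frac{1}{81 + 688} = \frac{1}{769}$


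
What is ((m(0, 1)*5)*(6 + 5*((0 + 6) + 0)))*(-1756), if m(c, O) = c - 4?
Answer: 1264320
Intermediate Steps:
m(c, O) = -4 + c
((m(0, 1)*5)*(6 + 5*((0 + 6) + 0)))*(-1756) = (((-4 + 0)*5)*(6 + 5*((0 + 6) + 0)))*(-1756) = ((-4*5)*(6 + 5*(6 + 0)))*(-1756) = -20*(6 + 5*6)*(-1756) = -20*(6 + 30)*(-1756) = -20*36*(-1756) = -720*(-1756) = 1264320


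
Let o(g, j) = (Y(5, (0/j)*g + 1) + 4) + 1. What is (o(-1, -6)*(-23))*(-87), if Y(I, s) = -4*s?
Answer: 2001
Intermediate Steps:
o(g, j) = 1 (o(g, j) = (-4*((0/j)*g + 1) + 4) + 1 = (-4*(0*g + 1) + 4) + 1 = (-4*(0 + 1) + 4) + 1 = (-4*1 + 4) + 1 = (-4 + 4) + 1 = 0 + 1 = 1)
(o(-1, -6)*(-23))*(-87) = (1*(-23))*(-87) = -23*(-87) = 2001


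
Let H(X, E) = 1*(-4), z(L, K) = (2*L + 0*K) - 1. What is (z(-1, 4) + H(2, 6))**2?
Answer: 49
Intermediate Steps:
z(L, K) = -1 + 2*L (z(L, K) = (2*L + 0) - 1 = 2*L - 1 = -1 + 2*L)
H(X, E) = -4
(z(-1, 4) + H(2, 6))**2 = ((-1 + 2*(-1)) - 4)**2 = ((-1 - 2) - 4)**2 = (-3 - 4)**2 = (-7)**2 = 49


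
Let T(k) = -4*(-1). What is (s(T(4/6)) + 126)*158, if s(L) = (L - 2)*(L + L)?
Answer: 22436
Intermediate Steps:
T(k) = 4
s(L) = 2*L*(-2 + L) (s(L) = (-2 + L)*(2*L) = 2*L*(-2 + L))
(s(T(4/6)) + 126)*158 = (2*4*(-2 + 4) + 126)*158 = (2*4*2 + 126)*158 = (16 + 126)*158 = 142*158 = 22436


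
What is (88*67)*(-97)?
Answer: -571912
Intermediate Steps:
(88*67)*(-97) = 5896*(-97) = -571912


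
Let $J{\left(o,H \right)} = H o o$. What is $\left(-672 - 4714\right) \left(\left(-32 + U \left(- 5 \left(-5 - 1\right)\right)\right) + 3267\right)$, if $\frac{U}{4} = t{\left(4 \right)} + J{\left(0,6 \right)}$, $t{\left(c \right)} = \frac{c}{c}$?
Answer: $-18070030$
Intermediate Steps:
$t{\left(c \right)} = 1$
$J{\left(o,H \right)} = H o^{2}$
$U = 4$ ($U = 4 \left(1 + 6 \cdot 0^{2}\right) = 4 \left(1 + 6 \cdot 0\right) = 4 \left(1 + 0\right) = 4 \cdot 1 = 4$)
$\left(-672 - 4714\right) \left(\left(-32 + U \left(- 5 \left(-5 - 1\right)\right)\right) + 3267\right) = \left(-672 - 4714\right) \left(\left(-32 + 4 \left(- 5 \left(-5 - 1\right)\right)\right) + 3267\right) = - 5386 \left(\left(-32 + 4 \left(\left(-5\right) \left(-6\right)\right)\right) + 3267\right) = - 5386 \left(\left(-32 + 4 \cdot 30\right) + 3267\right) = - 5386 \left(\left(-32 + 120\right) + 3267\right) = - 5386 \left(88 + 3267\right) = \left(-5386\right) 3355 = -18070030$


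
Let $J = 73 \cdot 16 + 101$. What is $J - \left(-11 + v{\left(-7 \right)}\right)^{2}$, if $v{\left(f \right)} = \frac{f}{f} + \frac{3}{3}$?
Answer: $1188$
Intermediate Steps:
$v{\left(f \right)} = 2$ ($v{\left(f \right)} = 1 + 3 \cdot \frac{1}{3} = 1 + 1 = 2$)
$J = 1269$ ($J = 1168 + 101 = 1269$)
$J - \left(-11 + v{\left(-7 \right)}\right)^{2} = 1269 - \left(-11 + 2\right)^{2} = 1269 - \left(-9\right)^{2} = 1269 - 81 = 1188$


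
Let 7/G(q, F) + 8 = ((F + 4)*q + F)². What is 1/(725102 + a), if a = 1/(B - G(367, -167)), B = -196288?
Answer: 706354171975175/512178822803944782714 ≈ 1.3791e-6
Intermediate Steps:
G(q, F) = 7/(-8 + (F + q*(4 + F))²) (G(q, F) = 7/(-8 + ((F + 4)*q + F)²) = 7/(-8 + ((4 + F)*q + F)²) = 7/(-8 + (q*(4 + F) + F)²) = 7/(-8 + (F + q*(4 + F))²))
a = -3598560136/706354171975175 (a = 1/(-196288 - 7/(-8 + (-167 + 4*367 - 167*367)²)) = 1/(-196288 - 7/(-8 + (-167 + 1468 - 61289)²)) = 1/(-196288 - 7/(-8 + (-59988)²)) = 1/(-196288 - 7/(-8 + 3598560144)) = 1/(-196288 - 7/3598560136) = 1/(-706354171975175/3598560136) = -3598560136/706354171975175 ≈ -5.0946e-6)
1/(725102 + a) = 1/(725102 - 3598560136/706354171975175) = 1/(512178822803944782714/706354171975175) = 706354171975175/512178822803944782714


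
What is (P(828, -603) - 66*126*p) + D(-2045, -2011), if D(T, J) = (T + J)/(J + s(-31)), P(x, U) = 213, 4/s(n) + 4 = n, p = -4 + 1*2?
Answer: 395281555/23463 ≈ 16847.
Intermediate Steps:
p = -2 (p = -4 + 2 = -2)
s(n) = 4/(-4 + n)
D(T, J) = (J + T)/(-4/35 + J) (D(T, J) = (T + J)/(J + 4/(-4 - 31)) = (J + T)/(J + 4/(-35)) = (J + T)/(J + 4*(-1/35)) = (J + T)/(J - 4/35) = (J + T)/(-4/35 + J))
(P(828, -603) - 66*126*p) + D(-2045, -2011) = (213 - 66*126*(-2)) + 35*(-2011 - 2045)/(-4 + 35*(-2011)) = (213 - 8316*(-2)) + 35*(-4056)/(-4 - 70385) = (213 - 1*(-16632)) + 35*(-4056)/(-70389) = (213 + 16632) + 35*(-1/70389)*(-4056) = 16845 + 47320/23463 = 395281555/23463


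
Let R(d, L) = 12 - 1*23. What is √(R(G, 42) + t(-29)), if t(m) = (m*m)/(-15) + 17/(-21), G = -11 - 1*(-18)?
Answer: I*√748335/105 ≈ 8.2387*I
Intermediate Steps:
G = 7 (G = -11 + 18 = 7)
R(d, L) = -11 (R(d, L) = 12 - 23 = -11)
t(m) = -17/21 - m²/15 (t(m) = m²*(-1/15) + 17*(-1/21) = -m²/15 - 17/21 = -17/21 - m²/15)
√(R(G, 42) + t(-29)) = √(-11 + (-17/21 - 1/15*(-29)²)) = √(-11 + (-17/21 - 1/15*841)) = √(-11 + (-17/21 - 841/15)) = √(-11 - 5972/105) = √(-7127/105) = I*√748335/105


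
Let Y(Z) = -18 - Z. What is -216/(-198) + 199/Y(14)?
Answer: -1805/352 ≈ -5.1278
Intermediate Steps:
-216/(-198) + 199/Y(14) = -216/(-198) + 199/(-18 - 1*14) = -216*(-1/198) + 199/(-18 - 14) = 12/11 + 199/(-32) = 12/11 + 199*(-1/32) = 12/11 - 199/32 = -1805/352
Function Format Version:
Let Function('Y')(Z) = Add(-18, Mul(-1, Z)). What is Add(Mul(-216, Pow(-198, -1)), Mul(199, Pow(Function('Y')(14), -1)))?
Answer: Rational(-1805, 352) ≈ -5.1278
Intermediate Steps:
Add(Mul(-216, Pow(-198, -1)), Mul(199, Pow(Function('Y')(14), -1))) = Add(Mul(-216, Pow(-198, -1)), Mul(199, Pow(Add(-18, Mul(-1, 14)), -1))) = Add(Mul(-216, Rational(-1, 198)), Mul(199, Pow(Add(-18, -14), -1))) = Add(Rational(12, 11), Mul(199, Pow(-32, -1))) = Add(Rational(12, 11), Mul(199, Rational(-1, 32))) = Add(Rational(12, 11), Rational(-199, 32)) = Rational(-1805, 352)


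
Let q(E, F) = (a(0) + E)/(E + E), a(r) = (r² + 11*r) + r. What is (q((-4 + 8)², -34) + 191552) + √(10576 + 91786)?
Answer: 383105/2 + √102362 ≈ 1.9187e+5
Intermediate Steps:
a(r) = r² + 12*r
q(E, F) = ½ (q(E, F) = (0*(12 + 0) + E)/(E + E) = (0*12 + E)/((2*E)) = (0 + E)*(1/(2*E)) = E*(1/(2*E)) = ½)
(q((-4 + 8)², -34) + 191552) + √(10576 + 91786) = (½ + 191552) + √(10576 + 91786) = 383105/2 + √102362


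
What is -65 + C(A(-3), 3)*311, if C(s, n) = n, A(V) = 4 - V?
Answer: 868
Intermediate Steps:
-65 + C(A(-3), 3)*311 = -65 + 3*311 = -65 + 933 = 868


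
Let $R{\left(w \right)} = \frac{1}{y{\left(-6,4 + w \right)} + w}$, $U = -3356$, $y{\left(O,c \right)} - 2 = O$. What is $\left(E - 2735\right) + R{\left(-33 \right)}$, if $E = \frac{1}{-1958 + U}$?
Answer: $- \frac{537755581}{196618} \approx -2735.0$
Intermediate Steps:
$y{\left(O,c \right)} = 2 + O$
$R{\left(w \right)} = \frac{1}{-4 + w}$ ($R{\left(w \right)} = \frac{1}{\left(2 - 6\right) + w} = \frac{1}{-4 + w}$)
$E = - \frac{1}{5314}$ ($E = \frac{1}{-1958 - 3356} = \frac{1}{-5314} = - \frac{1}{5314} \approx -0.00018818$)
$\left(E - 2735\right) + R{\left(-33 \right)} = \left(- \frac{1}{5314} - 2735\right) + \frac{1}{-4 - 33} = - \frac{14533791}{5314} + \frac{1}{-37} = - \frac{14533791}{5314} - \frac{1}{37} = - \frac{537755581}{196618}$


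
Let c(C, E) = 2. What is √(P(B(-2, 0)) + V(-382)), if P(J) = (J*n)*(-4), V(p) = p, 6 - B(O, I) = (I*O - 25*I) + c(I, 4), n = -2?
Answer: 5*I*√14 ≈ 18.708*I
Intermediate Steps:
B(O, I) = 4 + 25*I - I*O (B(O, I) = 6 - ((I*O - 25*I) + 2) = 6 - ((-25*I + I*O) + 2) = 6 - (2 - 25*I + I*O) = 6 + (-2 + 25*I - I*O) = 4 + 25*I - I*O)
P(J) = 8*J (P(J) = (J*(-2))*(-4) = -2*J*(-4) = 8*J)
√(P(B(-2, 0)) + V(-382)) = √(8*(4 + 25*0 - 1*0*(-2)) - 382) = √(8*(4 + 0 + 0) - 382) = √(8*4 - 382) = √(32 - 382) = √(-350) = 5*I*√14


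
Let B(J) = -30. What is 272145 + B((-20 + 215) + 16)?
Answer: 272115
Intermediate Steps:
272145 + B((-20 + 215) + 16) = 272145 - 30 = 272115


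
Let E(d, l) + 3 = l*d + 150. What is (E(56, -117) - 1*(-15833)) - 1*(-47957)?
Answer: 57385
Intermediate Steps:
E(d, l) = 147 + d*l (E(d, l) = -3 + (l*d + 150) = -3 + (d*l + 150) = -3 + (150 + d*l) = 147 + d*l)
(E(56, -117) - 1*(-15833)) - 1*(-47957) = ((147 + 56*(-117)) - 1*(-15833)) - 1*(-47957) = ((147 - 6552) + 15833) + 47957 = (-6405 + 15833) + 47957 = 9428 + 47957 = 57385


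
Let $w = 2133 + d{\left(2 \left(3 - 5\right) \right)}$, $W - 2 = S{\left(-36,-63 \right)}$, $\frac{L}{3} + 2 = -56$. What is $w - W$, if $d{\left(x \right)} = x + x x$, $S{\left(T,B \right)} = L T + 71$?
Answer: $-4192$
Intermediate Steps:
$L = -174$ ($L = -6 + 3 \left(-56\right) = -6 - 168 = -174$)
$S{\left(T,B \right)} = 71 - 174 T$ ($S{\left(T,B \right)} = - 174 T + 71 = 71 - 174 T$)
$W = 6337$ ($W = 2 + \left(71 - -6264\right) = 2 + \left(71 + 6264\right) = 2 + 6335 = 6337$)
$d{\left(x \right)} = x + x^{2}$
$w = 2145$ ($w = 2133 + 2 \left(3 - 5\right) \left(1 + 2 \left(3 - 5\right)\right) = 2133 + 2 \left(-2\right) \left(1 + 2 \left(-2\right)\right) = 2133 - 4 \left(1 - 4\right) = 2133 - -12 = 2133 + 12 = 2145$)
$w - W = 2145 - 6337 = -4192$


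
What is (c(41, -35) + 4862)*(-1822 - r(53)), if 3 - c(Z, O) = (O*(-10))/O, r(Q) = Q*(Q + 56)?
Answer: -37045125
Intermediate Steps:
r(Q) = Q*(56 + Q)
c(Z, O) = 13 (c(Z, O) = 3 - O*(-10)/O = 3 - (-10*O)/O = 3 - 1*(-10) = 3 + 10 = 13)
(c(41, -35) + 4862)*(-1822 - r(53)) = (13 + 4862)*(-1822 - 53*(56 + 53)) = 4875*(-1822 - 53*109) = 4875*(-1822 - 1*5777) = 4875*(-1822 - 5777) = 4875*(-7599) = -37045125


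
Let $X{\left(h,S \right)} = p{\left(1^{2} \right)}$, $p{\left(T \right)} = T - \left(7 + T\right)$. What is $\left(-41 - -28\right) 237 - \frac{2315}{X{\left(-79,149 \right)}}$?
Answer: $- \frac{19252}{7} \approx -2750.3$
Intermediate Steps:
$p{\left(T \right)} = -7$
$X{\left(h,S \right)} = -7$
$\left(-41 - -28\right) 237 - \frac{2315}{X{\left(-79,149 \right)}} = \left(-41 - -28\right) 237 - \frac{2315}{-7} = \left(-41 + 28\right) 237 - 2315 \left(- \frac{1}{7}\right) = \left(-13\right) 237 - - \frac{2315}{7} = -3081 + \frac{2315}{7} = - \frac{19252}{7}$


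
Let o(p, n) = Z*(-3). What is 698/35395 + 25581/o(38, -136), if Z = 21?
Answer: -301798507/743295 ≈ -406.03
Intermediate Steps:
o(p, n) = -63 (o(p, n) = 21*(-3) = -63)
698/35395 + 25581/o(38, -136) = 698/35395 + 25581/(-63) = 698*(1/35395) + 25581*(-1/63) = 698/35395 - 8527/21 = -301798507/743295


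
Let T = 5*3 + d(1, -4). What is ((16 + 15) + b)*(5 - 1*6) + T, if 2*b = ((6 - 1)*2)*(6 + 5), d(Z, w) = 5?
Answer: -66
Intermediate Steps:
b = 55 (b = (((6 - 1)*2)*(6 + 5))/2 = ((5*2)*11)/2 = (10*11)/2 = (1/2)*110 = 55)
T = 20 (T = 5*3 + 5 = 15 + 5 = 20)
((16 + 15) + b)*(5 - 1*6) + T = ((16 + 15) + 55)*(5 - 1*6) + 20 = (31 + 55)*(5 - 6) + 20 = 86*(-1) + 20 = -86 + 20 = -66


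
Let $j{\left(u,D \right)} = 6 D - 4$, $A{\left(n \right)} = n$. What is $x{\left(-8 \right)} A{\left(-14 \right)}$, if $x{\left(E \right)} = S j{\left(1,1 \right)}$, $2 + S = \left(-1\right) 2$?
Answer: $112$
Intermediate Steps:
$j{\left(u,D \right)} = -4 + 6 D$
$S = -4$ ($S = -2 - 2 = -4$)
$x{\left(E \right)} = -8$ ($x{\left(E \right)} = - 4 \left(-4 + 6 \cdot 1\right) = - 4 \left(-4 + 6\right) = \left(-4\right) 2 = -8$)
$x{\left(-8 \right)} A{\left(-14 \right)} = \left(-8\right) \left(-14\right) = 112$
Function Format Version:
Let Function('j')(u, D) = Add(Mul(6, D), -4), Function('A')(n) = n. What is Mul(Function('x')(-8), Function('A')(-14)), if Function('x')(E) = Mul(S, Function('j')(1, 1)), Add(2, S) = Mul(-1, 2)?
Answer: 112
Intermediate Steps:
Function('j')(u, D) = Add(-4, Mul(6, D))
S = -4 (S = Add(-2, Mul(-1, 2)) = Add(-2, -2) = -4)
Function('x')(E) = -8 (Function('x')(E) = Mul(-4, Add(-4, Mul(6, 1))) = Mul(-4, Add(-4, 6)) = Mul(-4, 2) = -8)
Mul(Function('x')(-8), Function('A')(-14)) = Mul(-8, -14) = 112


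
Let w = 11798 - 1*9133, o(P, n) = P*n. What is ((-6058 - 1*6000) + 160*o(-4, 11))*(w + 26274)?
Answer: -552677022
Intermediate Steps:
w = 2665 (w = 11798 - 9133 = 2665)
((-6058 - 1*6000) + 160*o(-4, 11))*(w + 26274) = ((-6058 - 1*6000) + 160*(-4*11))*(2665 + 26274) = ((-6058 - 6000) + 160*(-44))*28939 = (-12058 - 7040)*28939 = -19098*28939 = -552677022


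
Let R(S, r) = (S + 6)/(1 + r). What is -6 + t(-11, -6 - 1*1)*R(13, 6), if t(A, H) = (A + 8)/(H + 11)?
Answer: -225/28 ≈ -8.0357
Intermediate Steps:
t(A, H) = (8 + A)/(11 + H)
R(S, r) = (6 + S)/(1 + r)
-6 + t(-11, -6 - 1*1)*R(13, 6) = -6 + ((8 - 11)/(11 + (-6 - 1*1)))*((6 + 13)/(1 + 6)) = -6 + (-3/(11 + (-6 - 1)))*(19/7) = -6 + (-3/(11 - 7))*((⅐)*19) = -6 + (-3/4)*(19/7) = -6 + ((¼)*(-3))*(19/7) = -6 - ¾*19/7 = -6 - 57/28 = -225/28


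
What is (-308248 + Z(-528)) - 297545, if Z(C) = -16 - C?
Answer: -605281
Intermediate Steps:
(-308248 + Z(-528)) - 297545 = (-308248 + (-16 - 1*(-528))) - 297545 = (-308248 + (-16 + 528)) - 297545 = (-308248 + 512) - 297545 = -307736 - 297545 = -605281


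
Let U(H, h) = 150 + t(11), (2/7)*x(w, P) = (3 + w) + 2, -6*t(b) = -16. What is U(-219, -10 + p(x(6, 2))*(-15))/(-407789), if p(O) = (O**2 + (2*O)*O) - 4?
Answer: -458/1223367 ≈ -0.00037438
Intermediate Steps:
t(b) = 8/3 (t(b) = -1/6*(-16) = 8/3)
x(w, P) = 35/2 + 7*w/2 (x(w, P) = 7*((3 + w) + 2)/2 = 7*(5 + w)/2 = 35/2 + 7*w/2)
p(O) = -4 + 3*O**2 (p(O) = (O**2 + 2*O**2) - 4 = 3*O**2 - 4 = -4 + 3*O**2)
U(H, h) = 458/3 (U(H, h) = 150 + 8/3 = 458/3)
U(-219, -10 + p(x(6, 2))*(-15))/(-407789) = (458/3)/(-407789) = (458/3)*(-1/407789) = -458/1223367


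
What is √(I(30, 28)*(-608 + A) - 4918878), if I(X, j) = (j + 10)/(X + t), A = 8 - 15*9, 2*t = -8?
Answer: I*√831471927/13 ≈ 2218.1*I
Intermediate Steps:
t = -4 (t = (½)*(-8) = -4)
A = -127 (A = 8 - 135 = -127)
I(X, j) = (10 + j)/(-4 + X) (I(X, j) = (j + 10)/(X - 4) = (10 + j)/(-4 + X))
√(I(30, 28)*(-608 + A) - 4918878) = √(((10 + 28)/(-4 + 30))*(-608 - 127) - 4918878) = √((38/26)*(-735) - 4918878) = √(((1/26)*38)*(-735) - 4918878) = √((19/13)*(-735) - 4918878) = √(-13965/13 - 4918878) = √(-63959379/13) = I*√831471927/13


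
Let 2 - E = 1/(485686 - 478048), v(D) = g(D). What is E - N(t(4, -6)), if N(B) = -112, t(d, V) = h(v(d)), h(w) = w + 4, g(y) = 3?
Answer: 870731/7638 ≈ 114.00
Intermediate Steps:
v(D) = 3
h(w) = 4 + w
t(d, V) = 7 (t(d, V) = 4 + 3 = 7)
E = 15275/7638 (E = 2 - 1/(485686 - 478048) = 2 - 1/7638 = 15275/7638 ≈ 1.9999)
E - N(t(4, -6)) = 15275/7638 - 1*(-112) = 15275/7638 + 112 = 870731/7638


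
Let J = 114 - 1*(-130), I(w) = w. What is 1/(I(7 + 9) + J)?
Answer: 1/260 ≈ 0.0038462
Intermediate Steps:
J = 244 (J = 114 + 130 = 244)
1/(I(7 + 9) + J) = 1/((7 + 9) + 244) = 1/(16 + 244) = 1/260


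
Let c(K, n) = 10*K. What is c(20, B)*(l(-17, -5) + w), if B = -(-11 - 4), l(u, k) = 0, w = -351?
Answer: -70200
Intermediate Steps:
B = 15 (B = -1*(-15) = 15)
c(20, B)*(l(-17, -5) + w) = (10*20)*(0 - 351) = 200*(-351) = -70200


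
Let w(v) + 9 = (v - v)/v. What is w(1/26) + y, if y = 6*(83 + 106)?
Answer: 1125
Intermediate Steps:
w(v) = -9 (w(v) = -9 + (v - v)/v = -9 + 0/v = -9 + 0 = -9)
y = 1134 (y = 6*189 = 1134)
w(1/26) + y = -9 + 1134 = 1125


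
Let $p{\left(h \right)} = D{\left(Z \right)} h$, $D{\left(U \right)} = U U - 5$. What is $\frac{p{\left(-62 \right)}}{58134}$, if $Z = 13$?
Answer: $- \frac{5084}{29067} \approx -0.17491$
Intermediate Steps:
$D{\left(U \right)} = -5 + U^{2}$ ($D{\left(U \right)} = U^{2} - 5 = -5 + U^{2}$)
$p{\left(h \right)} = 164 h$ ($p{\left(h \right)} = \left(-5 + 13^{2}\right) h = \left(-5 + 169\right) h = 164 h$)
$\frac{p{\left(-62 \right)}}{58134} = \frac{164 \left(-62\right)}{58134} = \left(-10168\right) \frac{1}{58134} = - \frac{5084}{29067}$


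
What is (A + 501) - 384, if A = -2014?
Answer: -1897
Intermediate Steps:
(A + 501) - 384 = (-2014 + 501) - 384 = -1513 - 384 = -1897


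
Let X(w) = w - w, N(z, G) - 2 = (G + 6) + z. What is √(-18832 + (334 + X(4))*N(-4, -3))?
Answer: I*√18498 ≈ 136.01*I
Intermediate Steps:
N(z, G) = 8 + G + z (N(z, G) = 2 + ((G + 6) + z) = 2 + ((6 + G) + z) = 2 + (6 + G + z) = 8 + G + z)
X(w) = 0
√(-18832 + (334 + X(4))*N(-4, -3)) = √(-18832 + (334 + 0)*(8 - 3 - 4)) = √(-18832 + 334*1) = √(-18832 + 334) = √(-18498) = I*√18498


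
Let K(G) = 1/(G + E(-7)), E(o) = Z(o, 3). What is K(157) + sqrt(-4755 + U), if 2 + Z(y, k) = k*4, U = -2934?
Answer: 1/167 + I*sqrt(7689) ≈ 0.005988 + 87.687*I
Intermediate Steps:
Z(y, k) = -2 + 4*k (Z(y, k) = -2 + k*4 = -2 + 4*k)
E(o) = 10 (E(o) = -2 + 4*3 = -2 + 12 = 10)
K(G) = 1/(10 + G) (K(G) = 1/(G + 10) = 1/(10 + G))
K(157) + sqrt(-4755 + U) = 1/(10 + 157) + sqrt(-4755 - 2934) = 1/167 + sqrt(-7689) = 1/167 + I*sqrt(7689)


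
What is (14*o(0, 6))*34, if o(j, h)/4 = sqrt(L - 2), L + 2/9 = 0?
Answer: 3808*I*sqrt(5)/3 ≈ 2838.3*I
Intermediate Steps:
L = -2/9 (L = -2/9 + 0 = -2/9 ≈ -0.22222)
o(j, h) = 8*I*sqrt(5)/3 (o(j, h) = 4*sqrt(-2/9 - 2) = 4*sqrt(-20/9) = 4*(2*I*sqrt(5)/3) = 8*I*sqrt(5)/3)
(14*o(0, 6))*34 = (14*(8*I*sqrt(5)/3))*34 = (112*I*sqrt(5)/3)*34 = 3808*I*sqrt(5)/3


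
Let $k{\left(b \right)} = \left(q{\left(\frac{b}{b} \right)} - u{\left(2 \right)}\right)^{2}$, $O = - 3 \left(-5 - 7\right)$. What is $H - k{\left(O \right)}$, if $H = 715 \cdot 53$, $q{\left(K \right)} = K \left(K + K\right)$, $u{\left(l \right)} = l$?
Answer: $37895$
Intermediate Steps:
$q{\left(K \right)} = 2 K^{2}$ ($q{\left(K \right)} = K 2 K = 2 K^{2}$)
$O = 36$ ($O = \left(-3\right) \left(-12\right) = 36$)
$k{\left(b \right)} = 0$ ($k{\left(b \right)} = \left(2 \left(\frac{b}{b}\right)^{2} - 2\right)^{2} = \left(2 \cdot 1^{2} - 2\right)^{2} = \left(2 \cdot 1 - 2\right)^{2} = \left(2 - 2\right)^{2} = 0^{2} = 0$)
$H = 37895$
$H - k{\left(O \right)} = 37895 - 0 = 37895 + 0 = 37895$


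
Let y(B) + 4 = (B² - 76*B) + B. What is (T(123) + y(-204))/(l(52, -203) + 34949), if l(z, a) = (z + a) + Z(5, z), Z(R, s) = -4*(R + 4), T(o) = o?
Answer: 57035/34762 ≈ 1.6407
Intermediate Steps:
y(B) = -4 + B² - 75*B (y(B) = -4 + ((B² - 76*B) + B) = -4 + (B² - 75*B) = -4 + B² - 75*B)
Z(R, s) = -16 - 4*R (Z(R, s) = -4*(4 + R) = -16 - 4*R)
l(z, a) = -36 + a + z (l(z, a) = (z + a) + (-16 - 4*5) = (a + z) + (-16 - 20) = (a + z) - 36 = -36 + a + z)
(T(123) + y(-204))/(l(52, -203) + 34949) = (123 + (-4 + (-204)² - 75*(-204)))/((-36 - 203 + 52) + 34949) = (123 + (-4 + 41616 + 15300))/(-187 + 34949) = (123 + 56912)/34762 = 57035*(1/34762) = 57035/34762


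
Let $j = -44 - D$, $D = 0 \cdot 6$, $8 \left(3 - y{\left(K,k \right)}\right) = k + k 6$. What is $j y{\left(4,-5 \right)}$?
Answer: $- \frac{649}{2} \approx -324.5$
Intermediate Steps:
$y{\left(K,k \right)} = 3 - \frac{7 k}{8}$ ($y{\left(K,k \right)} = 3 - \frac{k + k 6}{8} = 3 - \frac{k + 6 k}{8} = 3 - \frac{7 k}{8}$)
$D = 0$
$j = -44$ ($j = -44 - 0 = -44 + 0 = -44$)
$j y{\left(4,-5 \right)} = - 44 \left(3 - - \frac{35}{8}\right) = - 44 \left(3 + \frac{35}{8}\right) = \left(-44\right) \frac{59}{8} = - \frac{649}{2}$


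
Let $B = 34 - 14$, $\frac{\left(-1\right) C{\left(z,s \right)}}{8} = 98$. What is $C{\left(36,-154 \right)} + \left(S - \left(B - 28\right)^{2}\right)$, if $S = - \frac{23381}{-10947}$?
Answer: $- \frac{9259675}{10947} \approx -845.86$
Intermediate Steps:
$C{\left(z,s \right)} = -784$ ($C{\left(z,s \right)} = \left(-8\right) 98 = -784$)
$S = \frac{23381}{10947}$ ($S = \left(-23381\right) \left(- \frac{1}{10947}\right) = \frac{23381}{10947} \approx 2.1358$)
$B = 20$
$C{\left(36,-154 \right)} + \left(S - \left(B - 28\right)^{2}\right) = -784 + \left(\frac{23381}{10947} - \left(20 - 28\right)^{2}\right) = -784 + \left(\frac{23381}{10947} - \left(-8\right)^{2}\right) = -784 + \left(\frac{23381}{10947} - 64\right) = -784 - \frac{677227}{10947} = - \frac{9259675}{10947}$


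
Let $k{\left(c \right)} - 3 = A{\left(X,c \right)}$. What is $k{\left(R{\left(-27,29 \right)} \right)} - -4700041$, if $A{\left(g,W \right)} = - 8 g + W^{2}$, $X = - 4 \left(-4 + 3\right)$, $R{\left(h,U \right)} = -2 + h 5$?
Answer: $4718781$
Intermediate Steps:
$R{\left(h,U \right)} = -2 + 5 h$
$X = 4$ ($X = \left(-4\right) \left(-1\right) = 4$)
$A{\left(g,W \right)} = W^{2} - 8 g$
$k{\left(c \right)} = -29 + c^{2}$ ($k{\left(c \right)} = 3 + \left(c^{2} - 32\right) = 3 + \left(-32 + c^{2}\right) = -29 + c^{2}$)
$k{\left(R{\left(-27,29 \right)} \right)} - -4700041 = \left(-29 + \left(-2 + 5 \left(-27\right)\right)^{2}\right) - -4700041 = \left(-29 + \left(-2 - 135\right)^{2}\right) + 4700041 = \left(-29 + \left(-137\right)^{2}\right) + 4700041 = \left(-29 + 18769\right) + 4700041 = 18740 + 4700041 = 4718781$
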